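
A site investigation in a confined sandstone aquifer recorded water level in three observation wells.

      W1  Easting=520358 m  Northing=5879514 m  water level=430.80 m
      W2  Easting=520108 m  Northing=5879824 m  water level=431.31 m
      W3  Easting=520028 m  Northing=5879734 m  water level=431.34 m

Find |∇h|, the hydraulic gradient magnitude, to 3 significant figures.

0.00136

Differences from W1: to W2 (Δx, Δy, Δh) = (-250, 310, +0.51); to W3 = (-330, 220, +0.54).
Solve a·Δx + b·Δy = Δh: det = (-250)·220 − (-330)·310 = 47300.
∂h/∂x = [(+0.51)·220 − (+0.54)·310] / 47300 = -0.001167
∂h/∂y = [(-250)·(+0.54) − (-330)·(+0.51)] / 47300 = +0.0007040
|∇h| = √(-0.001167² + 0.0007040²) = 0.001363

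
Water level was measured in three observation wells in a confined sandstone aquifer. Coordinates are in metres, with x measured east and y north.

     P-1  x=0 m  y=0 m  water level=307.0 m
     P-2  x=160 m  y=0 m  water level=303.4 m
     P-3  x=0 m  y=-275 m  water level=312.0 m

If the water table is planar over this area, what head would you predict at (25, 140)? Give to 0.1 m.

∂h/∂x = (303.4 − 307.0) / (160 − 0) = -0.02250
∂h/∂y = (312.0 − 307.0) / (-275 − 0) = -0.01818
h(25, 140) = 307.0 + (-0.02250)·(25) + (-0.01818)·(140) = 307.0 -0.563 -2.545 = 303.892 m.

303.9 m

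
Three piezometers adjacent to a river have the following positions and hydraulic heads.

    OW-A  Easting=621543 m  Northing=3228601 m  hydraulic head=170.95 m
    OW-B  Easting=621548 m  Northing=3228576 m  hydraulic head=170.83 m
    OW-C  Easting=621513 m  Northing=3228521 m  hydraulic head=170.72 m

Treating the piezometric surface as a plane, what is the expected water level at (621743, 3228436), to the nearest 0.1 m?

169.6 m

Taking OW-A as reference: OW-B−OW-A = (5, -25, -0.12); OW-C−OW-A = (-30, -80, -0.23).
Determinant of the coordinate differences = 5·(-80) − (-30)·(-25) = -1150.
∂h/∂x = [(-0.12)·(-80) − (-0.23)·(-25)] / -1150 = -0.003348
∂h/∂y = [5·(-0.23) − (-30)·(-0.12)] / -1150 = +0.004130
h(621743, 3228436) = 170.95 + (-0.003348)·(200) + (+0.004130)·(-165) = 170.95 -0.670 -0.682 = 169.599 m.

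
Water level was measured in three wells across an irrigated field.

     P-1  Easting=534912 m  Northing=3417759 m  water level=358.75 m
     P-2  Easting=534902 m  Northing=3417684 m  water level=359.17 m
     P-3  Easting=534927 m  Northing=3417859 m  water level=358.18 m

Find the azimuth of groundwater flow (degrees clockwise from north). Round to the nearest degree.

With h = a·x + b·y + c and P-1 as origin, the differences give:
  (-10)·a + (-75)·b = +0.42
  15·a + 100·b = -0.57
Eliminate b (×100 and ×(-75), subtract): 125·a = -0.750 → a = ∂h/∂x = -0.006000
Back-substitute: b = ∂h/∂y = -0.004800.
Flow direction (−∇h) has components (+0.006000 E, +0.004800 N).
Azimuth = atan2(E, N) = atan2(+0.006000, +0.004800) = 51.3° ≈ 051°.

051°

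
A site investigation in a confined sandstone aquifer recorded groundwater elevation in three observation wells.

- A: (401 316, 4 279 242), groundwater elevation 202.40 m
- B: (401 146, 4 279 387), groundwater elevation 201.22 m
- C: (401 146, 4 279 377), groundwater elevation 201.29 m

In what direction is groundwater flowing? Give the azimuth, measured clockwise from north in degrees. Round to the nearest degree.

Differences from A: to B (Δx, Δy, Δh) = (-170, 145, -1.18); to C = (-170, 135, -1.11).
Solve a·Δx + b·Δy = Δh: det = (-170)·135 − (-170)·145 = 1700.
∂h/∂x = [(-1.18)·135 − (-1.11)·145] / 1700 = +0.0009706
∂h/∂y = [(-170)·(-1.11) − (-170)·(-1.18)] / 1700 = -0.007000
Flow direction (−∇h) has components (-0.0009706 E, +0.007000 N).
Azimuth = atan2(E, N) = atan2(-0.0009706, +0.007000) = 352.1° ≈ 352°.

352°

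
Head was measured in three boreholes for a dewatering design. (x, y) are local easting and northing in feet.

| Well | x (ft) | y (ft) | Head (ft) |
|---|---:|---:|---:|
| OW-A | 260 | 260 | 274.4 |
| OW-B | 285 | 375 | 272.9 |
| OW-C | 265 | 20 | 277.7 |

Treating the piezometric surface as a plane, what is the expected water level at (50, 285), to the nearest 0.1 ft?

Differences from OW-A: to OW-B (Δx, Δy, Δh) = (25, 115, -1.5); to OW-C = (5, -240, +3.3).
Solve a·Δx + b·Δy = Δh: det = 25·(-240) − 5·115 = -6575.
∂h/∂x = [(-1.5)·(-240) − (+3.3)·115] / -6575 = +0.002966
∂h/∂y = [25·(+3.3) − 5·(-1.5)] / -6575 = -0.01369
h(50, 285) = 274.4 + (+0.002966)·(-210) + (-0.01369)·(25) = 274.4 -0.623 -0.342 = 273.435 ft.

273.4 ft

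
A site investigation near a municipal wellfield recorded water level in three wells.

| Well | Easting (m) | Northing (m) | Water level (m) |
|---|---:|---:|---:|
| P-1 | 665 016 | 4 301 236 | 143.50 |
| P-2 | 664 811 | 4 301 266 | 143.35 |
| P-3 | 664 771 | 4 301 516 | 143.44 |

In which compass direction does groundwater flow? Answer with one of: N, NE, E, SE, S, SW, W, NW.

SW

With h = a·x + b·y + c and P-1 as origin, the differences give:
  (-205)·a + 30·b = -0.15
  (-245)·a + 280·b = -0.06
Eliminate b (×280 and ×30, subtract): -50050·a = -40.200 → a = ∂h/∂x = +0.0008032
Back-substitute: b = ∂h/∂y = +0.0004885.
Flow = −∇h = (-0.0008032 east, -0.0004885 north), which points southwest.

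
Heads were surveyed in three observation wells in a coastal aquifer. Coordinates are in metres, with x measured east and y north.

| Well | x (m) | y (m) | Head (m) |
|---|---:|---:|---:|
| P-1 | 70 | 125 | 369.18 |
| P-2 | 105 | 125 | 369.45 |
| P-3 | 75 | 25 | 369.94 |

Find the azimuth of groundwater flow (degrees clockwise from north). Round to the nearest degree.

With h = a·x + b·y + c and P-1 as origin, the differences give:
  35·a + 0·b = +0.27
  5·a + (-100)·b = +0.76
Eliminate b (×(-100) and ×0, subtract): -3500·a = -27.000 → a = ∂h/∂x = +0.007714
Back-substitute: b = ∂h/∂y = -0.007214.
Flow direction (−∇h) has components (-0.007714 E, +0.007214 N).
Azimuth = atan2(E, N) = atan2(-0.007714, +0.007214) = 313.1° ≈ 313°.

313°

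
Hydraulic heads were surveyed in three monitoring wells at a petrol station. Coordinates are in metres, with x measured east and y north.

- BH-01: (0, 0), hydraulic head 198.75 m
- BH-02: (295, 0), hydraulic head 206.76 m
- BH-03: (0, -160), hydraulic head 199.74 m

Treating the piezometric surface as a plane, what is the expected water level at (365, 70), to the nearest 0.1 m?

208.2 m

∂h/∂x = (206.76 − 198.75) / (295 − 0) = +0.02715
∂h/∂y = (199.74 − 198.75) / (-160 − 0) = -0.006188
h(365, 70) = 198.75 + (+0.02715)·(365) + (-0.006188)·(70) = 198.75 +9.911 -0.433 = 208.228 m.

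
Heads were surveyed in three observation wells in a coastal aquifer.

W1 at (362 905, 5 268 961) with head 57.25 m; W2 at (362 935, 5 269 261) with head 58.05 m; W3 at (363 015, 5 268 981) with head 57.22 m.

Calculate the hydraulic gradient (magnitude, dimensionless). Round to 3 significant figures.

0.00285

With h = a·x + b·y + c and W1 as origin, the differences give:
  30·a + 300·b = +0.80
  110·a + 20·b = -0.03
Eliminate b (×20 and ×300, subtract): -32400·a = 25.000 → a = ∂h/∂x = -0.0007716
Back-substitute: b = ∂h/∂y = +0.002744.
|∇h| = √(-0.0007716² + 0.002744²) = 0.00285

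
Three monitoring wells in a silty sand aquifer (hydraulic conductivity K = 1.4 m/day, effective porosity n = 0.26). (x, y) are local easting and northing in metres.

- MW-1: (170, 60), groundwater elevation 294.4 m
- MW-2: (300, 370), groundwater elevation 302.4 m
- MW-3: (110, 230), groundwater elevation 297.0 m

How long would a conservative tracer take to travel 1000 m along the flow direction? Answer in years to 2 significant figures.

21 years

Three-point gradient (reference MW-1): Δ to MW-2 = (130, 310, +8.0), Δ to MW-3 = (-60, 170, +2.6).
∂h/∂x = +0.01361, ∂h/∂y = +0.02010 (det = 40700).
|∇h| = √(0.01361² + 0.02010²) = 0.02427
Seepage velocity v = K·i/n = 1.4 × 0.02427 / 0.26 = 0.1307 m/day.
t = 1000 / 0.1307 = 7651 days = 20.9 years.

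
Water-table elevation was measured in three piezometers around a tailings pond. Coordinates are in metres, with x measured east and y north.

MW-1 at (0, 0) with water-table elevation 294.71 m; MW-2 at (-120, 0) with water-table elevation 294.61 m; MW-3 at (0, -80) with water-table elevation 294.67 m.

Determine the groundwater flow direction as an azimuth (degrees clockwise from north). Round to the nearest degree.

239°

∂h/∂x = (294.61 − 294.71) / (-120 − 0) = +0.0008333
∂h/∂y = (294.67 − 294.71) / (-80 − 0) = +0.0005000
Flow direction (−∇h) has components (-0.0008333 E, -0.0005000 N).
Azimuth = atan2(E, N) = atan2(-0.0008333, -0.0005000) = 239.0° ≈ 239°.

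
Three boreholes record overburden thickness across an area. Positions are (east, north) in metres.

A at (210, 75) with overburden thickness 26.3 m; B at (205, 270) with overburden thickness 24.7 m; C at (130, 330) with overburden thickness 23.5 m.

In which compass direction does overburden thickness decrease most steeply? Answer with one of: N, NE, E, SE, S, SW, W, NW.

Differences from A: to B (Δx, Δy, Δh) = (-5, 195, -1.6); to C = (-80, 255, -2.8).
Solve a·Δx + b·Δy = Δd: det = (-5)·255 − (-80)·195 = 14325.
∂d/∂x = [(-1.6)·255 − (-2.8)·195] / 14325 = +0.009634
∂d/∂y = [(-5)·(-2.8) − (-80)·(-1.6)] / 14325 = -0.007958
Steepest decrease is along −∇f = (-0.009634 E, +0.007958 N) → northwest.

NW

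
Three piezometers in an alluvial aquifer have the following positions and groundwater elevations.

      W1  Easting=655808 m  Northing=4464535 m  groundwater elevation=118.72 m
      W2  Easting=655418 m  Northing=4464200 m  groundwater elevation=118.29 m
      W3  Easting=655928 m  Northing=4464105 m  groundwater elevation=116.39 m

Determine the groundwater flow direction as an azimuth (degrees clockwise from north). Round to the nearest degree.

With h = a·x + b·y + c and W1 as origin, the differences give:
  (-390)·a + (-335)·b = -0.43
  120·a + (-430)·b = -2.33
Eliminate b (×(-430) and ×(-335), subtract): 207900·a = -595.650 → a = ∂h/∂x = -0.002865
Back-substitute: b = ∂h/∂y = +0.004619.
Flow direction (−∇h) has components (+0.002865 E, -0.004619 N).
Azimuth = atan2(E, N) = atan2(+0.002865, -0.004619) = 148.2° ≈ 148°.

148°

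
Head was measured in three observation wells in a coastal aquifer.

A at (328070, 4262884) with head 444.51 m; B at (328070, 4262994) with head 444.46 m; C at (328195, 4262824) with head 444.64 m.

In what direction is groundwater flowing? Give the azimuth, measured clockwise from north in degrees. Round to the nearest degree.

With h = a·x + b·y + c and A as origin, the differences give:
  0·a + 110·b = -0.05
  125·a + (-60)·b = +0.13
Eliminate b (×(-60) and ×110, subtract): -13750·a = -11.300 → a = ∂h/∂x = +0.0008218
Back-substitute: b = ∂h/∂y = -0.0004545.
Flow direction (−∇h) has components (-0.0008218 E, +0.0004545 N).
Azimuth = atan2(E, N) = atan2(-0.0008218, +0.0004545) = 298.9° ≈ 299°.

299°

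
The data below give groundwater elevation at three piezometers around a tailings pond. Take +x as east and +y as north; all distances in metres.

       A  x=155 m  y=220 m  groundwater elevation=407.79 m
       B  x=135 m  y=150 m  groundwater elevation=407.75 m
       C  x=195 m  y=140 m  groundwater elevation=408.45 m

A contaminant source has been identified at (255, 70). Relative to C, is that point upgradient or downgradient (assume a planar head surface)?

Three-point gradient (reference A): Δ to B = (-20, -70, -0.04), Δ to C = (40, -80, +0.66).
∂h/∂x = +0.01123, ∂h/∂y = -0.002636 (det = 4400).
Head at (255, 70) = 407.79 + (+0.01123)·(100) + (-0.002636)·(-150) = 409.31 m.
That is higher than the 408.45 m at C, so the point is upgradient.

upgradient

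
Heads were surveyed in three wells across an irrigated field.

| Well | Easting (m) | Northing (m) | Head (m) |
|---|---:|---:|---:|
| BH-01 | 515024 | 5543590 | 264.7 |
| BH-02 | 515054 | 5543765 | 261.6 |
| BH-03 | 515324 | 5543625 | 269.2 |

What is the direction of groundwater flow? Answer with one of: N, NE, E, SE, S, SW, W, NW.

Differences from BH-01: to BH-02 (Δx, Δy, Δh) = (30, 175, -3.1); to BH-03 = (300, 35, +4.5).
Solve a·Δx + b·Δy = Δh: det = 30·35 − 300·175 = -51450.
∂h/∂x = [(-3.1)·35 − (+4.5)·175] / -51450 = +0.01741
∂h/∂y = [30·(+4.5) − 300·(-3.1)] / -51450 = -0.02070
Flow = −∇h = (-0.01741 east, +0.02070 north), which points northwest.

NW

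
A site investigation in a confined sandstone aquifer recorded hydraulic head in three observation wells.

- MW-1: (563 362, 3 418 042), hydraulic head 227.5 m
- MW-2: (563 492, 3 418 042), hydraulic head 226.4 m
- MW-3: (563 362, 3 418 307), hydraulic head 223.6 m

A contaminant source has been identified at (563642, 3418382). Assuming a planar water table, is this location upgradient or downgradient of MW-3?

∂h/∂x = (226.4 − 227.5) / (563492 − 563362) = -0.008462
∂h/∂y = (223.6 − 227.5) / (3418307 − 3418042) = -0.01472
Head at (563642, 3418382) = 227.5 + (-0.008462)·(280) + (-0.01472)·(340) = 220.13 m.
That is lower than the 223.6 m at MW-3, so the point is downgradient.

downgradient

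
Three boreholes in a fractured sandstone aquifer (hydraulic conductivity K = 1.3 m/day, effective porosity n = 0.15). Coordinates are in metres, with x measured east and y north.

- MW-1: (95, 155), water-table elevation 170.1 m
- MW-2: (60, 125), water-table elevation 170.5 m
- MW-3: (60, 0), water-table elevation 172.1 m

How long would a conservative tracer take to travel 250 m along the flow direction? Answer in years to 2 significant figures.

With h = a·x + b·y + c and MW-1 as origin, the differences give:
  (-35)·a + (-30)·b = +0.4
  (-35)·a + (-155)·b = +2.0
Eliminate b (×(-155) and ×(-30), subtract): 4375·a = -2.00 → a = ∂h/∂x = -0.0004571
Back-substitute: b = ∂h/∂y = -0.01280.
|∇h| = √(-0.0004571² + -0.01280²) = 0.01281
Seepage velocity v = K·i/n = 1.3 × 0.01281 / 0.15 = 0.111 m/day.
t = 250 / 0.111 = 2252 days = 6.17 years.

6.2 years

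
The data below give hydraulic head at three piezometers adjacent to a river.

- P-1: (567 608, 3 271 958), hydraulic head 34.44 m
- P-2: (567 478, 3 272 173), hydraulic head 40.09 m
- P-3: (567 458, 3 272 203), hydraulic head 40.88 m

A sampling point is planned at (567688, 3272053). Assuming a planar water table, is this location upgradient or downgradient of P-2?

downgradient

With h = a·x + b·y + c and P-1 as origin, the differences give:
  (-130)·a + 215·b = +5.65
  (-150)·a + 245·b = +6.44
Eliminate b (×245 and ×215, subtract): 400·a = -0.350 → a = ∂h/∂x = -0.0008750
Back-substitute: b = ∂h/∂y = +0.02575.
Head at (567688, 3272053) = 34.44 + (-0.0008750)·(80) + (+0.02575)·(95) = 36.82 m.
That is lower than the 40.09 m at P-2, so the point is downgradient.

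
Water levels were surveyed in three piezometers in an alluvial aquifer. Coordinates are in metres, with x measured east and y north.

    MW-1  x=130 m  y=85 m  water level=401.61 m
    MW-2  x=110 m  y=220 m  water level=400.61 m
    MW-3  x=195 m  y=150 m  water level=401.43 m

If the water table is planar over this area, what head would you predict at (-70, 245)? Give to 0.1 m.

399.7 m

Three-point gradient (reference MW-1): Δ to MW-2 = (-20, 135, -1.00), Δ to MW-3 = (65, 65, -0.18).
∂h/∂x = +0.004040, ∂h/∂y = -0.006809 (det = -10075).
h(-70, 245) = 401.61 + (+0.004040)·(-200) + (-0.006809)·(160) = 401.61 -0.808 -1.089 = 399.713 m.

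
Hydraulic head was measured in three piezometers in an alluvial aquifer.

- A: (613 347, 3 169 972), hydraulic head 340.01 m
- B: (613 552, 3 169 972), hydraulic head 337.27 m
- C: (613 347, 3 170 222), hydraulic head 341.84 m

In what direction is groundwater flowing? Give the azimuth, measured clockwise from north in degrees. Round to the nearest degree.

119°

∂h/∂x = (337.27 − 340.01) / (613552 − 613347) = -0.01337
∂h/∂y = (341.84 − 340.01) / (3170222 − 3169972) = +0.007320
Flow direction (−∇h) has components (+0.01337 E, -0.007320 N).
Azimuth = atan2(E, N) = atan2(+0.01337, -0.007320) = 118.7° ≈ 119°.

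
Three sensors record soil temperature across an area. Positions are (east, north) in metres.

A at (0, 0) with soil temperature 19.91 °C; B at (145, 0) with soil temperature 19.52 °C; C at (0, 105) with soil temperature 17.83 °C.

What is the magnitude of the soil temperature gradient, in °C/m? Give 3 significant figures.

0.0200 °C/m

∂T/∂x = (19.52 − 19.91) / (145 − 0) = -0.002690
∂T/∂y = (17.83 − 19.91) / (105 − 0) = -0.01981
|∇f| = √(-0.002690² + -0.01981²) = 0.01999 °C/m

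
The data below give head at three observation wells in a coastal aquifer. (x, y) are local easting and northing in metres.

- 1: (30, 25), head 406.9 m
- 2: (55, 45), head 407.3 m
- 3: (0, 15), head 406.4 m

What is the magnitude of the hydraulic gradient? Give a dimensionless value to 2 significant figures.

With h = a·x + b·y + c and 1 as origin, the differences give:
  25·a + 20·b = +0.4
  (-30)·a + (-10)·b = -0.5
Eliminate b (×(-10) and ×20, subtract): 350·a = 6.00 → a = ∂h/∂x = +0.01714
Back-substitute: b = ∂h/∂y = -0.001429.
|∇h| = √(0.01714² + -0.001429²) = 0.0172

0.017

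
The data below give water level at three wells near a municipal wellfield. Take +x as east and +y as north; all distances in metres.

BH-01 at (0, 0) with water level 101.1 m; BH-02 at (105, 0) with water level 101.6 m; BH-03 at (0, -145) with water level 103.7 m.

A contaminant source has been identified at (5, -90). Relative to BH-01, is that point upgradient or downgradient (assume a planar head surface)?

∂h/∂x = (101.6 − 101.1) / (105 − 0) = +0.004762
∂h/∂y = (103.7 − 101.1) / (-145 − 0) = -0.01793
Head at (5, -90) = 101.1 + (+0.004762)·(5) + (-0.01793)·(-90) = 102.74 m.
That is higher than the 101.1 m at BH-01, so the point is upgradient.

upgradient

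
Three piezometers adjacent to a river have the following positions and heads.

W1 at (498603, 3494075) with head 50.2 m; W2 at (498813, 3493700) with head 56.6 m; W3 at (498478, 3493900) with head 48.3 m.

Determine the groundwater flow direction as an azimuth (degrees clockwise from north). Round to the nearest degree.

With h = a·x + b·y + c and W1 as origin, the differences give:
  210·a + (-375)·b = +6.4
  (-125)·a + (-175)·b = -1.9
Eliminate b (×(-175) and ×(-375), subtract): -83625·a = -1832.50 → a = ∂h/∂x = +0.02191
Back-substitute: b = ∂h/∂y = -0.004795.
Flow direction (−∇h) has components (-0.02191 E, +0.004795 N).
Azimuth = atan2(E, N) = atan2(-0.02191, +0.004795) = 282.3° ≈ 282°.

282°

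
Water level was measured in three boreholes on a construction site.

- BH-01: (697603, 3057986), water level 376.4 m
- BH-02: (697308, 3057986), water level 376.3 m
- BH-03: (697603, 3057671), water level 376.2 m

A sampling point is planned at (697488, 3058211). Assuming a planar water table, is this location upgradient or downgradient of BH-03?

∂h/∂x = (376.3 − 376.4) / (697308 − 697603) = +0.0003390
∂h/∂y = (376.2 − 376.4) / (3057671 − 3057986) = +0.0006349
Head at (697488, 3058211) = 376.4 + (+0.0003390)·(-115) + (+0.0006349)·(225) = 376.50 m.
That is higher than the 376.2 m at BH-03, so the point is upgradient.

upgradient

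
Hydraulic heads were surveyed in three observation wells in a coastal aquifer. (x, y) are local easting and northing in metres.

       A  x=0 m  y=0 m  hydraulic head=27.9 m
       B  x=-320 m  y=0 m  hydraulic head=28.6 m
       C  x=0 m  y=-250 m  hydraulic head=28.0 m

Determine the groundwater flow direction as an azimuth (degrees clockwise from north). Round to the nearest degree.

080°

∂h/∂x = (28.6 − 27.9) / (-320 − 0) = -0.002188
∂h/∂y = (28.0 − 27.9) / (-250 − 0) = -0.0004000
Flow direction (−∇h) has components (+0.002188 E, +0.0004000 N).
Azimuth = atan2(E, N) = atan2(+0.002188, +0.0004000) = 79.6° ≈ 080°.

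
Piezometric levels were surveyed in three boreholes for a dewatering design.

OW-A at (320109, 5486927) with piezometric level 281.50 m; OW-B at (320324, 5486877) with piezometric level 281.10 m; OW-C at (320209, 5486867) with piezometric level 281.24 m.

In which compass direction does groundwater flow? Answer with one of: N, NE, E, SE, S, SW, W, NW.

Taking OW-A as reference: OW-B−OW-A = (215, -50, -0.40); OW-C−OW-A = (100, -60, -0.26).
Determinant of the coordinate differences = 215·(-60) − 100·(-50) = -7900.
∂h/∂x = [(-0.40)·(-60) − (-0.26)·(-50)] / -7900 = -0.001392
∂h/∂y = [215·(-0.26) − 100·(-0.40)] / -7900 = +0.002013
Flow = −∇h = (+0.001392 east, -0.002013 north), which points southeast.

SE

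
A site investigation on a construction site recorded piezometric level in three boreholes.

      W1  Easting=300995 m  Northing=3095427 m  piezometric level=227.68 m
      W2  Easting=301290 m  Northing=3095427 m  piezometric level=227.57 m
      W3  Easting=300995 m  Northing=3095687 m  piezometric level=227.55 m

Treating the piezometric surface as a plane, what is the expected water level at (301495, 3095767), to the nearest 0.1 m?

227.3 m

∂h/∂x = (227.57 − 227.68) / (301290 − 300995) = -0.0003729
∂h/∂y = (227.55 − 227.68) / (3095687 − 3095427) = -0.0005000
h(301495, 3095767) = 227.68 + (-0.0003729)·(500) + (-0.0005000)·(340) = 227.68 -0.186 -0.170 = 227.324 m.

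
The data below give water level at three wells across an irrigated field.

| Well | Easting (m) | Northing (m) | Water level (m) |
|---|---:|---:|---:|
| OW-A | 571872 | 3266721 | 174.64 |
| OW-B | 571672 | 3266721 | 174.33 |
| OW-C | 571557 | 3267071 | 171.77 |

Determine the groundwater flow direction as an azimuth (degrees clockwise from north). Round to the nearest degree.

347°

With h = a·x + b·y + c and OW-A as origin, the differences give:
  (-200)·a + 0·b = -0.31
  (-315)·a + 350·b = -2.87
Eliminate b (×350 and ×0, subtract): -70000·a = -108.500 → a = ∂h/∂x = +0.001550
Back-substitute: b = ∂h/∂y = -0.006805.
Flow direction (−∇h) has components (-0.001550 E, +0.006805 N).
Azimuth = atan2(E, N) = atan2(-0.001550, +0.006805) = 347.2° ≈ 347°.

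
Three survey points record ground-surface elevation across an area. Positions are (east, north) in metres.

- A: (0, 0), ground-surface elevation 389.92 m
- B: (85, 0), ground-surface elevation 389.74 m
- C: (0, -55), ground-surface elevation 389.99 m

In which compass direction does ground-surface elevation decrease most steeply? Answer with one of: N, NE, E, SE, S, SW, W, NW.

NE

∂z/∂x = (389.74 − 389.92) / (85 − 0) = -0.002118
∂z/∂y = (389.99 − 389.92) / (-55 − 0) = -0.001273
Steepest decrease is along −∇f = (+0.002118 E, +0.001273 N) → northeast.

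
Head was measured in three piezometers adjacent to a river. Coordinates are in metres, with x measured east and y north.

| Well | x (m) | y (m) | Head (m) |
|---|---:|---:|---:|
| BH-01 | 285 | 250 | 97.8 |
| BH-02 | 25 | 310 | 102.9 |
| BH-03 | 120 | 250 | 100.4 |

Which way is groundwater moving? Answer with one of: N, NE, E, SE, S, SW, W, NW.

With h = a·x + b·y + c and BH-01 as origin, the differences give:
  (-260)·a + 60·b = +5.1
  (-165)·a + 0·b = +2.6
Eliminate b (×0 and ×60, subtract): 9900·a = -156.00 → a = ∂h/∂x = -0.01576
Back-substitute: b = ∂h/∂y = +0.01672.
Flow = −∇h = (+0.01576 east, -0.01672 north), which points southeast.

SE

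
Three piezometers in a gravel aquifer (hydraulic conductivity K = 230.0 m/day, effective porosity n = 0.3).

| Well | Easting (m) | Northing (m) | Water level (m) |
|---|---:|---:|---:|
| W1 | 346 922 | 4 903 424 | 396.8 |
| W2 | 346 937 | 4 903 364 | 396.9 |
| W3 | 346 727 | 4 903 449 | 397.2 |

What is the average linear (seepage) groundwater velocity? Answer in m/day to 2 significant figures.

2.5 m/day

Differences from W1: to W2 (Δx, Δy, Δh) = (15, -60, +0.1); to W3 = (-195, 25, +0.4).
Solve a·Δx + b·Δy = Δh: det = 15·25 − (-195)·(-60) = -11325.
∂h/∂x = [(+0.1)·25 − (+0.4)·(-60)] / -11325 = -0.002340
∂h/∂y = [15·(+0.4) − (-195)·(+0.1)] / -11325 = -0.002252
|∇h| = √(-0.002340² + -0.002252²) = 0.003248
Seepage velocity v = K·i/n = 230.0 × 0.003248 / 0.3 = 2.49 m/day.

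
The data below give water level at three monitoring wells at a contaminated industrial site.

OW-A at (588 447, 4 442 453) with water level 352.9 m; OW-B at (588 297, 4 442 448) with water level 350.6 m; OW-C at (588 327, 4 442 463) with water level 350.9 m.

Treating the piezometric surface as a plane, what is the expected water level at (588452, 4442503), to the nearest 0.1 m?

Taking OW-A as reference: OW-B−OW-A = (-150, -5, -2.3); OW-C−OW-A = (-120, 10, -2.0).
Determinant of the coordinate differences = (-150)·10 − (-120)·(-5) = -2100.
∂h/∂x = [(-2.3)·10 − (-2.0)·(-5)] / -2100 = +0.01571
∂h/∂y = [(-150)·(-2.0) − (-120)·(-2.3)] / -2100 = -0.01143
h(588452, 4442503) = 352.9 + (+0.01571)·(5) + (-0.01143)·(50) = 352.9 +0.079 -0.571 = 352.407 m.

352.4 m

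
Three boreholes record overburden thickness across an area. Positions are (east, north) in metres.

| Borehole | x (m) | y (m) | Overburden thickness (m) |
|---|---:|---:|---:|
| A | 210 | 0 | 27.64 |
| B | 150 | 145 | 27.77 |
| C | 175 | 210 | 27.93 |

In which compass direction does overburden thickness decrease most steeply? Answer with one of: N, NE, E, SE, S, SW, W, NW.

SW

With d = a·x + b·y + c and A as origin, the differences give:
  (-60)·a + 145·b = +0.13
  (-35)·a + 210·b = +0.29
Eliminate b (×210 and ×145, subtract): -7525·a = -14.750 → a = ∂d/∂x = +0.001960
Back-substitute: b = ∂d/∂y = +0.001708.
Steepest decrease is along −∇f = (-0.001960 E, -0.001708 N) → southwest.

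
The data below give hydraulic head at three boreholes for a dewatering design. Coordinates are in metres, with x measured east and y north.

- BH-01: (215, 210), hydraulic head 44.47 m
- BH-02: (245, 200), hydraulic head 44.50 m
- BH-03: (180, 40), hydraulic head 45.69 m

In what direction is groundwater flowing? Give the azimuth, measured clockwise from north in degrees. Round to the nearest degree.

011°

With h = a·x + b·y + c and BH-01 as origin, the differences give:
  30·a + (-10)·b = +0.03
  (-35)·a + (-170)·b = +1.22
Eliminate b (×(-170) and ×(-10), subtract): -5450·a = 7.100 → a = ∂h/∂x = -0.001303
Back-substitute: b = ∂h/∂y = -0.006908.
Flow direction (−∇h) has components (+0.001303 E, +0.006908 N).
Azimuth = atan2(E, N) = atan2(+0.001303, +0.006908) = 10.7° ≈ 011°.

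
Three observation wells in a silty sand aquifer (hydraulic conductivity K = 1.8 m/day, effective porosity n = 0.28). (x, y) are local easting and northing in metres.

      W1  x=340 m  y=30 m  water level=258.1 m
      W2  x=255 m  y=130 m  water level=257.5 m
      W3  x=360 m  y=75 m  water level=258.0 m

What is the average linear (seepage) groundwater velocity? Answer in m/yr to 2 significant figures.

11 m/yr

Three-point gradient (reference W1): Δ to W2 = (-85, 100, -0.6), Δ to W3 = (20, 45, -0.1).
∂h/∂x = +0.002918, ∂h/∂y = -0.003519 (det = -5825).
|∇h| = √(0.002918² + -0.003519²) = 0.004571
Seepage velocity v = K·i/n = 1.8 × 0.004571 / 0.28 = 0.02938 m/day = 10.73 m/yr.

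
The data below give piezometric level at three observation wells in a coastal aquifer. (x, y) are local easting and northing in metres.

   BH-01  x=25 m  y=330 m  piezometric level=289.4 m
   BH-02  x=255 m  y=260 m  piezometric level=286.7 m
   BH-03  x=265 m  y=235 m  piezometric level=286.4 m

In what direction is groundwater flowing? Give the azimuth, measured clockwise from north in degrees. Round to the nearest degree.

Three-point gradient (reference BH-01): Δ to BH-02 = (230, -70, -2.7), Δ to BH-03 = (240, -95, -3.0).
∂h/∂x = -0.009208, ∂h/∂y = +0.008317 (det = -5050).
Flow direction (−∇h) has components (+0.009208 E, -0.008317 N).
Azimuth = atan2(E, N) = atan2(+0.009208, -0.008317) = 132.1° ≈ 132°.

132°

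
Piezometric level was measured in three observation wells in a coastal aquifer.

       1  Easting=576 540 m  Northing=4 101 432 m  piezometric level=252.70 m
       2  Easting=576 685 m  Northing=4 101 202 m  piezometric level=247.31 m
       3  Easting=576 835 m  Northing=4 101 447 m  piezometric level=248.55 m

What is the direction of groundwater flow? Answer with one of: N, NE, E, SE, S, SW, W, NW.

Three-point gradient (reference 1): Δ to 2 = (145, -230, -5.39), Δ to 3 = (295, 15, -4.15).
∂h/∂x = -0.01479, ∂h/∂y = +0.01411 (det = 70025).
Flow = −∇h = (+0.01479 east, -0.01411 north), which points southeast.

SE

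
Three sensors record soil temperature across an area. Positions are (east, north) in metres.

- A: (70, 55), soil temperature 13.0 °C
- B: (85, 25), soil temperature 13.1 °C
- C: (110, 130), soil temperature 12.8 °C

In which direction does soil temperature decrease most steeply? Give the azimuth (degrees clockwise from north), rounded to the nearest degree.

348°

With T = a·x + b·y + c and A as origin, the differences give:
  15·a + (-30)·b = +0.1
  40·a + 75·b = -0.2
Eliminate b (×75 and ×(-30), subtract): 2325·a = 1.50 → a = ∂T/∂x = +0.0006452
Back-substitute: b = ∂T/∂y = -0.003011.
Steepest decrease is along −∇f: components (-0.0006452 E, +0.003011 N).
Azimuth = atan2(-0.0006452, +0.003011) = 347.9° ≈ 348°.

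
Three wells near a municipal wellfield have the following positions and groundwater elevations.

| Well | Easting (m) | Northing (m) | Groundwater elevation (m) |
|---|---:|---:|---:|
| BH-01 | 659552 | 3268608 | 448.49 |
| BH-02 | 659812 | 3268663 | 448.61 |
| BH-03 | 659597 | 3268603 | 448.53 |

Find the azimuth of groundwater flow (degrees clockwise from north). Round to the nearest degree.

With h = a·x + b·y + c and BH-01 as origin, the differences give:
  260·a + 55·b = +0.12
  45·a + (-5)·b = +0.04
Eliminate b (×(-5) and ×55, subtract): -3775·a = -2.800 → a = ∂h/∂x = +0.0007417
Back-substitute: b = ∂h/∂y = -0.001325.
Flow direction (−∇h) has components (-0.0007417 E, +0.001325 N).
Azimuth = atan2(E, N) = atan2(-0.0007417, +0.001325) = 330.8° ≈ 331°.

331°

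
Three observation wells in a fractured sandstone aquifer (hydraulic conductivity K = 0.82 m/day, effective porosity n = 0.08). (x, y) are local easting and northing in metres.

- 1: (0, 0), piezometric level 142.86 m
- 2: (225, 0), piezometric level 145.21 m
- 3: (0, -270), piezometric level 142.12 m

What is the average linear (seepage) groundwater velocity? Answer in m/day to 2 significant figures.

∂h/∂x = (145.21 − 142.86) / (225 − 0) = +0.01044
∂h/∂y = (142.12 − 142.86) / (-270 − 0) = +0.002741
|∇h| = √(0.01044² + 0.002741²) = 0.01079
Seepage velocity v = K·i/n = 0.82 × 0.01079 / 0.08 = 0.1106 m/day.

0.11 m/day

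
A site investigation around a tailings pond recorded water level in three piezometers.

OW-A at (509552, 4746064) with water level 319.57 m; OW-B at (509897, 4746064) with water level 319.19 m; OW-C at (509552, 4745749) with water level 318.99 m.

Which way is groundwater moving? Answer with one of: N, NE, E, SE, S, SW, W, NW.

∂h/∂x = (319.19 − 319.57) / (509897 − 509552) = -0.001101
∂h/∂y = (318.99 − 319.57) / (4745749 − 4746064) = +0.001841
Flow = −∇h = (+0.001101 east, -0.001841 north), which points southeast.

SE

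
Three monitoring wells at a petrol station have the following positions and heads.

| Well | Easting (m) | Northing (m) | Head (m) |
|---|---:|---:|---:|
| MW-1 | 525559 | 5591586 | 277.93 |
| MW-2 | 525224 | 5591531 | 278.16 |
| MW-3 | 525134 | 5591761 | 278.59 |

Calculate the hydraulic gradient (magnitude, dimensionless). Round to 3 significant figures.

0.00177

Differences from MW-1: to MW-2 (Δx, Δy, Δh) = (-335, -55, +0.23); to MW-3 = (-425, 175, +0.66).
Solve a·Δx + b·Δy = Δh: det = (-335)·175 − (-425)·(-55) = -82000.
∂h/∂x = [(+0.23)·175 − (+0.66)·(-55)] / -82000 = -0.0009335
∂h/∂y = [(-335)·(+0.66) − (-425)·(+0.23)] / -82000 = +0.001504
|∇h| = √(-0.0009335² + 0.001504²) = 0.00177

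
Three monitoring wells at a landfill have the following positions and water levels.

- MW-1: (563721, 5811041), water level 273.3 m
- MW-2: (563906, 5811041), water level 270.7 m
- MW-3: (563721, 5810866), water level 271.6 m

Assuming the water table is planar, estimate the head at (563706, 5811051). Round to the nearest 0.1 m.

∂h/∂x = (270.7 − 273.3) / (563906 − 563721) = -0.01405
∂h/∂y = (271.6 − 273.3) / (5810866 − 5811041) = +0.009714
h(563706, 5811051) = 273.3 + (-0.01405)·(-15) + (+0.009714)·(10) = 273.3 +0.211 +0.097 = 273.608 m.

273.6 m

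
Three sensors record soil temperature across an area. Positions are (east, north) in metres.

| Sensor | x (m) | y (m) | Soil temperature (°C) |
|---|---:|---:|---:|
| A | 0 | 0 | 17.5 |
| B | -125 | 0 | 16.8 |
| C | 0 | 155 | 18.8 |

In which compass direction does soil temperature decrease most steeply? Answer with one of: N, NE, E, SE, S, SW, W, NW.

∂T/∂x = (16.8 − 17.5) / (-125 − 0) = +0.005600
∂T/∂y = (18.8 − 17.5) / (155 − 0) = +0.008387
Steepest decrease is along −∇f = (-0.005600 E, -0.008387 N) → southwest.

SW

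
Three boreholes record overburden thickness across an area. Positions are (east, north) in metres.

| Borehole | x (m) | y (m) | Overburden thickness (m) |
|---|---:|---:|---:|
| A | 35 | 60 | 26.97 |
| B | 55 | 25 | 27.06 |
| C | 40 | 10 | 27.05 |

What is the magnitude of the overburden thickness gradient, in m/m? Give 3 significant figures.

With d = a·x + b·y + c and A as origin, the differences give:
  20·a + (-35)·b = +0.09
  5·a + (-50)·b = +0.08
Eliminate b (×(-50) and ×(-35), subtract): -825·a = -1.700 → a = ∂d/∂x = +0.002061
Back-substitute: b = ∂d/∂y = -0.001394.
|∇f| = √(0.002061² + -0.001394²) = 0.002488 m/m

0.00249 m/m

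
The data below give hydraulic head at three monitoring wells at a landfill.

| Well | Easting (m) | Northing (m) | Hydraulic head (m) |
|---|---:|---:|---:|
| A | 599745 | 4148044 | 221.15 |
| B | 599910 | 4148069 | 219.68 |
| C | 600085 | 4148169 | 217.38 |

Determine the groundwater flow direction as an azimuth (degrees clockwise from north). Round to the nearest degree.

Differences from A: to B (Δx, Δy, Δh) = (165, 25, -1.47); to C = (340, 125, -3.77).
Solve a·Δx + b·Δy = Δh: det = 165·125 − 340·25 = 12125.
∂h/∂x = [(-1.47)·125 − (-3.77)·25] / 12125 = -0.007381
∂h/∂y = [165·(-3.77) − 340·(-1.47)] / 12125 = -0.01008
Flow direction (−∇h) has components (+0.007381 E, +0.01008 N).
Azimuth = atan2(E, N) = atan2(+0.007381, +0.01008) = 36.2° ≈ 036°.

036°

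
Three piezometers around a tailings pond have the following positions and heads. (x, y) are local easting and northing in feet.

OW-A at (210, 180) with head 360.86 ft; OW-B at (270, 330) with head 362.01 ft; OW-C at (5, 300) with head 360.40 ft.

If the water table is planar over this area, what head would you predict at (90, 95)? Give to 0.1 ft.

359.7 ft

Taking OW-A as reference: OW-B−OW-A = (60, 150, +1.15); OW-C−OW-A = (-205, 120, -0.46).
Solve a·Δx + b·Δy = Δh: det = 60·120 − (-205)·150 = 37950.
∂h/∂x = [(+1.15)·120 − (-0.46)·150] / 37950 = +0.005455
∂h/∂y = [60·(-0.46) − (-205)·(+1.15)] / 37950 = +0.005485
h(90, 95) = 360.86 + (+0.005455)·(-120) + (+0.005485)·(-85) = 360.86 -0.655 -0.466 = 359.739 ft.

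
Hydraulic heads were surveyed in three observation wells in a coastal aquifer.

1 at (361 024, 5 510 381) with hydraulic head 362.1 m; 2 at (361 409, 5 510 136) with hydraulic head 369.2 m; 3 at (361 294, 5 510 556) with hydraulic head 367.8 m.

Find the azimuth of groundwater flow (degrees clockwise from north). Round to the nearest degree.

264°

With h = a·x + b·y + c and 1 as origin, the differences give:
  385·a + (-245)·b = +7.1
  270·a + 175·b = +5.7
Eliminate b (×175 and ×(-245), subtract): 133525·a = 2639.00 → a = ∂h/∂x = +0.01976
Back-substitute: b = ∂h/∂y = +0.002078.
Flow direction (−∇h) has components (-0.01976 E, -0.002078 N).
Azimuth = atan2(E, N) = atan2(-0.01976, -0.002078) = 264.0° ≈ 264°.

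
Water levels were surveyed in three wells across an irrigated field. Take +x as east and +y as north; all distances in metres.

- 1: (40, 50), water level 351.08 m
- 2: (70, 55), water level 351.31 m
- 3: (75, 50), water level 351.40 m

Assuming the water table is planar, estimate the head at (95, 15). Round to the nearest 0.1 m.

351.9 m

With h = a·x + b·y + c and 1 as origin, the differences give:
  30·a + 5·b = +0.23
  35·a + 0·b = +0.32
Eliminate b (×0 and ×5, subtract): -175·a = -1.600 → a = ∂h/∂x = +0.009143
Back-substitute: b = ∂h/∂y = -0.008857.
h(95, 15) = 351.08 + (+0.009143)·(55) + (-0.008857)·(-35) = 351.08 +0.503 +0.310 = 351.893 m.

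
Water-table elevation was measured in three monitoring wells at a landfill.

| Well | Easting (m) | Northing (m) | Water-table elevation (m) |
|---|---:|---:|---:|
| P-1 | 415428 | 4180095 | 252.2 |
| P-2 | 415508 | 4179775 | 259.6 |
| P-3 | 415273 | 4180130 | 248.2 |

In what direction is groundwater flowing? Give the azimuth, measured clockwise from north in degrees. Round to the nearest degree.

309°

With h = a·x + b·y + c and P-1 as origin, the differences give:
  80·a + (-320)·b = +7.4
  (-155)·a + 35·b = -4.0
Eliminate b (×35 and ×(-320), subtract): -46800·a = -1021.00 → a = ∂h/∂x = +0.02182
Back-substitute: b = ∂h/∂y = -0.01767.
Flow direction (−∇h) has components (-0.02182 E, +0.01767 N).
Azimuth = atan2(E, N) = atan2(-0.02182, +0.01767) = 309.0° ≈ 309°.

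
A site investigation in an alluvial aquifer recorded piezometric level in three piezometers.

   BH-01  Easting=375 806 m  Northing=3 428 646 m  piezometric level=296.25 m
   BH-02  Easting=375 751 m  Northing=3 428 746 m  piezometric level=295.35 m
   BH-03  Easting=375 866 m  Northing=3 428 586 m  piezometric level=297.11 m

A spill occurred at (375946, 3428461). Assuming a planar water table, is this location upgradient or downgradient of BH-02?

upgradient

Differences from BH-01: to BH-02 (Δx, Δy, Δh) = (-55, 100, -0.90); to BH-03 = (60, -60, +0.86).
Determinant of the coordinate differences = (-55)·(-60) − 60·100 = -2700.
∂h/∂x = [(-0.90)·(-60) − (+0.86)·100] / -2700 = +0.01185
∂h/∂y = [(-55)·(+0.86) − 60·(-0.90)] / -2700 = -0.002481
Head at (375946, 3428461) = 296.25 + (+0.01185)·(140) + (-0.002481)·(-185) = 298.37 m.
That is higher than the 295.35 m at BH-02, so the point is upgradient.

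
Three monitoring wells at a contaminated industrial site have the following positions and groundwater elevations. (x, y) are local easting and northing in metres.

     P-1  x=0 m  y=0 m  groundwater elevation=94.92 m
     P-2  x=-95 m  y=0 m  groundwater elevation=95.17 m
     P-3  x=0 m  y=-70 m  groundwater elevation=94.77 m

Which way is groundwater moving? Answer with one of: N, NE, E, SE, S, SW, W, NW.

SE

∂h/∂x = (95.17 − 94.92) / (-95 − 0) = -0.002632
∂h/∂y = (94.77 − 94.92) / (-70 − 0) = +0.002143
Flow = −∇h = (+0.002632 east, -0.002143 north), which points southeast.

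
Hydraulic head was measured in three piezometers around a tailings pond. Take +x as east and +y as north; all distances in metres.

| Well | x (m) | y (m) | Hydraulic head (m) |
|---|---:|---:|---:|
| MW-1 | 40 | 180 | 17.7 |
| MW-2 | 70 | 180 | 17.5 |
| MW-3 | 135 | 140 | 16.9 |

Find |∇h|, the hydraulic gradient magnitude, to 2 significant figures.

With h = a·x + b·y + c and MW-1 as origin, the differences give:
  30·a + 0·b = -0.2
  95·a + (-40)·b = -0.8
Eliminate b (×(-40) and ×0, subtract): -1200·a = 8.00 → a = ∂h/∂x = -0.006667
Back-substitute: b = ∂h/∂y = +0.004167.
|∇h| = √(-0.006667² + 0.004167²) = 0.007862

0.0079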